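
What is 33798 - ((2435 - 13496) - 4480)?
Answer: 49339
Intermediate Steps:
33798 - ((2435 - 13496) - 4480) = 33798 - (-11061 - 4480) = 33798 - 1*(-15541) = 33798 + 15541 = 49339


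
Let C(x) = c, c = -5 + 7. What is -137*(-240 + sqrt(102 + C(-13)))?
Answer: 32880 - 274*sqrt(26) ≈ 31483.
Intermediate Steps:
c = 2
C(x) = 2
-137*(-240 + sqrt(102 + C(-13))) = -137*(-240 + sqrt(102 + 2)) = -137*(-240 + sqrt(104)) = -137*(-240 + 2*sqrt(26)) = 32880 - 274*sqrt(26)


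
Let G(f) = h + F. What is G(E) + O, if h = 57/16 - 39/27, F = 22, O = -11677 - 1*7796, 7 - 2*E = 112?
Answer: -2800639/144 ≈ -19449.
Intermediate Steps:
E = -105/2 (E = 7/2 - 1/2*112 = 7/2 - 56 = -105/2 ≈ -52.500)
O = -19473 (O = -11677 - 7796 = -19473)
h = 305/144 (h = 57*(1/16) - 39*1/27 = 57/16 - 13/9 = 305/144 ≈ 2.1181)
G(f) = 3473/144 (G(f) = 305/144 + 22 = 3473/144)
G(E) + O = 3473/144 - 19473 = -2800639/144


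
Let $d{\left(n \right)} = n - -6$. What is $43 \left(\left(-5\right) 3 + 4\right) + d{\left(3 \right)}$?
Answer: $-464$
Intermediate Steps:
$d{\left(n \right)} = 6 + n$ ($d{\left(n \right)} = n + 6 = 6 + n$)
$43 \left(\left(-5\right) 3 + 4\right) + d{\left(3 \right)} = 43 \left(\left(-5\right) 3 + 4\right) + \left(6 + 3\right) = 43 \left(-15 + 4\right) + 9 = 43 \left(-11\right) + 9 = -473 + 9 = -464$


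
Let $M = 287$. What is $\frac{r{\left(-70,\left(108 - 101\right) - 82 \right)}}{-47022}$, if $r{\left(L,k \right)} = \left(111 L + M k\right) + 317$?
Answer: $\frac{14489}{23511} \approx 0.61626$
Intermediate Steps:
$r{\left(L,k \right)} = 317 + 111 L + 287 k$ ($r{\left(L,k \right)} = \left(111 L + 287 k\right) + 317 = 317 + 111 L + 287 k$)
$\frac{r{\left(-70,\left(108 - 101\right) - 82 \right)}}{-47022} = \frac{317 + 111 \left(-70\right) + 287 \left(\left(108 - 101\right) - 82\right)}{-47022} = \left(317 - 7770 + 287 \left(7 - 82\right)\right) \left(- \frac{1}{47022}\right) = \left(317 - 7770 + 287 \left(-75\right)\right) \left(- \frac{1}{47022}\right) = \left(317 - 7770 - 21525\right) \left(- \frac{1}{47022}\right) = \left(-28978\right) \left(- \frac{1}{47022}\right) = \frac{14489}{23511}$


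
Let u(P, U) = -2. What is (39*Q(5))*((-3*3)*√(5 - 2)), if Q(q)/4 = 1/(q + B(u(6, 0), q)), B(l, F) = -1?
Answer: -351*√3 ≈ -607.95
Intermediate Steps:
Q(q) = 4/(-1 + q) (Q(q) = 4/(q - 1) = 4/(-1 + q))
(39*Q(5))*((-3*3)*√(5 - 2)) = (39*(4/(-1 + 5)))*((-3*3)*√(5 - 2)) = (39*(4/4))*(-9*√3) = (39*(4*(¼)))*(-9*√3) = (39*1)*(-9*√3) = 39*(-9*√3) = -351*√3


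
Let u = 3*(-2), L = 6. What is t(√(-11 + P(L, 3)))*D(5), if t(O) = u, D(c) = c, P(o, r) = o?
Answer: -30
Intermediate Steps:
u = -6
t(O) = -6
t(√(-11 + P(L, 3)))*D(5) = -6*5 = -30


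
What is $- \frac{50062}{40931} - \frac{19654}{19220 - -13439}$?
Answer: $- \frac{221766612}{121524139} \approx -1.8249$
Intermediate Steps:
$- \frac{50062}{40931} - \frac{19654}{19220 - -13439} = \left(-50062\right) \frac{1}{40931} - \frac{19654}{19220 + 13439} = - \frac{50062}{40931} - \frac{19654}{32659} = - \frac{221766612}{121524139}$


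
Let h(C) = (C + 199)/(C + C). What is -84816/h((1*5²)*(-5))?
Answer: 10602000/37 ≈ 2.8654e+5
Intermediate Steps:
h(C) = (199 + C)/(2*C) (h(C) = (199 + C)/((2*C)) = (199 + C)*(1/(2*C)) = (199 + C)/(2*C))
-84816/h((1*5²)*(-5)) = -84816*(-250/(199 + (1*5²)*(-5))) = -84816*(-250/(199 + (1*25)*(-5))) = -84816*(-250/(199 + 25*(-5))) = -84816*(-250/(199 - 125)) = -84816/((½)*(-1/125)*74) = -84816/(-37/125) = -84816*(-125/37) = 10602000/37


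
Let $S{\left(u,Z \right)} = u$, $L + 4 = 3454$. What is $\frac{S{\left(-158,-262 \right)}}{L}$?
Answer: $- \frac{79}{1725} \approx -0.045797$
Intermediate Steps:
$L = 3450$ ($L = -4 + 3454 = 3450$)
$\frac{S{\left(-158,-262 \right)}}{L} = - \frac{158}{3450} = \left(-158\right) \frac{1}{3450} = - \frac{79}{1725}$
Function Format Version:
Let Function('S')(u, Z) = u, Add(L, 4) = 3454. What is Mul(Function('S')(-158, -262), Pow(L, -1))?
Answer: Rational(-79, 1725) ≈ -0.045797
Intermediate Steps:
L = 3450 (L = Add(-4, 3454) = 3450)
Mul(Function('S')(-158, -262), Pow(L, -1)) = Mul(-158, Pow(3450, -1)) = Mul(-158, Rational(1, 3450)) = Rational(-79, 1725)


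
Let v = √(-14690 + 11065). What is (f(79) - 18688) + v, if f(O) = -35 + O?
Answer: -18644 + 5*I*√145 ≈ -18644.0 + 60.208*I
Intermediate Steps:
v = 5*I*√145 (v = √(-3625) = 5*I*√145 ≈ 60.208*I)
(f(79) - 18688) + v = ((-35 + 79) - 18688) + 5*I*√145 = (44 - 18688) + 5*I*√145 = -18644 + 5*I*√145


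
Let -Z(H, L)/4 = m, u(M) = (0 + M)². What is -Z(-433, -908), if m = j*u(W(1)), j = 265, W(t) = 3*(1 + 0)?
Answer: 9540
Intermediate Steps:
W(t) = 3 (W(t) = 3*1 = 3)
u(M) = M²
m = 2385 (m = 265*3² = 265*9 = 2385)
Z(H, L) = -9540 (Z(H, L) = -4*2385 = -9540)
-Z(-433, -908) = -1*(-9540) = 9540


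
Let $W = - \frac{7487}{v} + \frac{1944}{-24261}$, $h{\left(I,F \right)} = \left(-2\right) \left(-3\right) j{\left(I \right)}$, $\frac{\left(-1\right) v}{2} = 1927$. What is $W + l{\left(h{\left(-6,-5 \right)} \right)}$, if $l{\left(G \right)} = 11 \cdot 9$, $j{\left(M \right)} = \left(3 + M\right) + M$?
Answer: $\frac{3143612479}{31167298} \approx 100.86$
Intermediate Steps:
$j{\left(M \right)} = 3 + 2 M$
$v = -3854$ ($v = \left(-2\right) 1927 = -3854$)
$h{\left(I,F \right)} = 18 + 12 I$ ($h{\left(I,F \right)} = \left(-2\right) \left(-3\right) \left(3 + 2 I\right) = 6 \left(3 + 2 I\right) = 18 + 12 I$)
$l{\left(G \right)} = 99$
$W = \frac{58049977}{31167298}$ ($W = - \frac{7487}{-3854} + \frac{1944}{-24261} = \left(-7487\right) \left(- \frac{1}{3854}\right) + 1944 \left(- \frac{1}{24261}\right) = \frac{7487}{3854} - \frac{648}{8087} = \frac{58049977}{31167298} \approx 1.8625$)
$W + l{\left(h{\left(-6,-5 \right)} \right)} = \frac{58049977}{31167298} + 99 = \frac{3143612479}{31167298}$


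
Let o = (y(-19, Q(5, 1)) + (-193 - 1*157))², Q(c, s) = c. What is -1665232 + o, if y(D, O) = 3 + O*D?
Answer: -1469868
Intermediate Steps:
y(D, O) = 3 + D*O
o = 195364 (o = ((3 - 19*5) + (-193 - 1*157))² = ((3 - 95) + (-193 - 157))² = (-92 - 350)² = (-442)² = 195364)
-1665232 + o = -1665232 + 195364 = -1469868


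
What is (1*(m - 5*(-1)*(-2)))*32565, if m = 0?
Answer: -325650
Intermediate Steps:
(1*(m - 5*(-1)*(-2)))*32565 = (1*(0 - 5*(-1)*(-2)))*32565 = (1*(0 + 5*(-2)))*32565 = (1*(0 - 10))*32565 = (1*(-10))*32565 = -10*32565 = -325650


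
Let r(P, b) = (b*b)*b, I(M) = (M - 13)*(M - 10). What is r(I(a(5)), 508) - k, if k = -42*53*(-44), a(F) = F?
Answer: 130998568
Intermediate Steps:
I(M) = (-13 + M)*(-10 + M)
k = 97944 (k = -2226*(-44) = 97944)
r(P, b) = b**3 (r(P, b) = b**2*b = b**3)
r(I(a(5)), 508) - k = 508**3 - 1*97944 = 131096512 - 97944 = 130998568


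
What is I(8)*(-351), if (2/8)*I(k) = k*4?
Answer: -44928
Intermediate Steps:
I(k) = 16*k (I(k) = 4*(k*4) = 4*(4*k) = 16*k)
I(8)*(-351) = (16*8)*(-351) = 128*(-351) = -44928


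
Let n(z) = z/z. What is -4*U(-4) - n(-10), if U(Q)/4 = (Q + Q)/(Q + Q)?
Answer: -17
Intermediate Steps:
U(Q) = 4 (U(Q) = 4*((Q + Q)/(Q + Q)) = 4*((2*Q)/((2*Q))) = 4*((2*Q)*(1/(2*Q))) = 4*1 = 4)
n(z) = 1
-4*U(-4) - n(-10) = -4*4 - 1*1 = -16 - 1 = -17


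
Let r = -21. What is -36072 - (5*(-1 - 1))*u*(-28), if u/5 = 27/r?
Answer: -34272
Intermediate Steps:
u = -45/7 (u = 5*(27/(-21)) = 5*(27*(-1/21)) = 5*(-9/7) = -45/7 ≈ -6.4286)
-36072 - (5*(-1 - 1))*u*(-28) = -36072 - (5*(-1 - 1))*(-45/7)*(-28) = -36072 - (5*(-2))*(-45/7)*(-28) = -36072 - (-10*(-45/7))*(-28) = -36072 - 450*(-28)/7 = -36072 - 1*(-1800) = -36072 + 1800 = -34272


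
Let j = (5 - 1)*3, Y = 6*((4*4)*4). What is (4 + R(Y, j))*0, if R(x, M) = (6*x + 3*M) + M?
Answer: 0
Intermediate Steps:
Y = 384 (Y = 6*(16*4) = 6*64 = 384)
j = 12 (j = 4*3 = 12)
R(x, M) = 4*M + 6*x (R(x, M) = (3*M + 6*x) + M = 4*M + 6*x)
(4 + R(Y, j))*0 = (4 + (4*12 + 6*384))*0 = (4 + (48 + 2304))*0 = (4 + 2352)*0 = 2356*0 = 0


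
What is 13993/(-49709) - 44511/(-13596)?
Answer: 61283287/20480108 ≈ 2.9923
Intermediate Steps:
13993/(-49709) - 44511/(-13596) = 13993*(-1/49709) - 44511*(-1/13596) = -13993/49709 + 14837/4532 = 61283287/20480108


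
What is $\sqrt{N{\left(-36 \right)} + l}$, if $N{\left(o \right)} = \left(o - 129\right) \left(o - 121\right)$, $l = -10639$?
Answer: $\sqrt{15266} \approx 123.56$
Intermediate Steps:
$N{\left(o \right)} = \left(-129 + o\right) \left(-121 + o\right)$
$\sqrt{N{\left(-36 \right)} + l} = \sqrt{\left(15609 + \left(-36\right)^{2} - -9000\right) - 10639} = \sqrt{\left(15609 + 1296 + 9000\right) - 10639} = \sqrt{25905 - 10639} = \sqrt{15266}$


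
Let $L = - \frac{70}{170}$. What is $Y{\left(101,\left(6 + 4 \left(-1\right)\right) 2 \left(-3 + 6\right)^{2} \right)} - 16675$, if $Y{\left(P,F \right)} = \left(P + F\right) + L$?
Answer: $- \frac{281153}{17} \approx -16538.0$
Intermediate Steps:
$L = - \frac{7}{17}$ ($L = \left(-70\right) \frac{1}{170} = - \frac{7}{17} \approx -0.41176$)
$Y{\left(P,F \right)} = - \frac{7}{17} + F + P$ ($Y{\left(P,F \right)} = \left(P + F\right) - \frac{7}{17} = \left(F + P\right) - \frac{7}{17} = - \frac{7}{17} + F + P$)
$Y{\left(101,\left(6 + 4 \left(-1\right)\right) 2 \left(-3 + 6\right)^{2} \right)} - 16675 = \left(- \frac{7}{17} + \left(6 + 4 \left(-1\right)\right) 2 \left(-3 + 6\right)^{2} + 101\right) - 16675 = \left(- \frac{7}{17} + \left(6 - 4\right) 2 \cdot 3^{2} + 101\right) - 16675 = \left(- \frac{7}{17} + 2 \cdot 2 \cdot 9 + 101\right) - 16675 = \left(- \frac{7}{17} + 4 \cdot 9 + 101\right) - 16675 = \left(- \frac{7}{17} + 36 + 101\right) - 16675 = \frac{2322}{17} - 16675 = - \frac{281153}{17}$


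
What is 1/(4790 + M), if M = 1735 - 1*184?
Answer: 1/6341 ≈ 0.00015770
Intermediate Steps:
M = 1551 (M = 1735 - 184 = 1551)
1/(4790 + M) = 1/(4790 + 1551) = 1/6341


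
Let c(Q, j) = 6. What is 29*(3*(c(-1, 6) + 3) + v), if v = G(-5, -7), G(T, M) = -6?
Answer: 609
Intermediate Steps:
v = -6
29*(3*(c(-1, 6) + 3) + v) = 29*(3*(6 + 3) - 6) = 29*(3*9 - 6) = 29*(27 - 6) = 29*21 = 609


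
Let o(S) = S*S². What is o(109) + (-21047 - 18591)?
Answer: 1255391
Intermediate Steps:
o(S) = S³
o(109) + (-21047 - 18591) = 109³ + (-21047 - 18591) = 1295029 - 39638 = 1255391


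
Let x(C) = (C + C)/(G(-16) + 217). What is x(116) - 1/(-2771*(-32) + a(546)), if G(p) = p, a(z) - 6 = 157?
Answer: 20609519/17855835 ≈ 1.1542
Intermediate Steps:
a(z) = 163 (a(z) = 6 + 157 = 163)
x(C) = 2*C/201 (x(C) = (C + C)/(-16 + 217) = (2*C)/201 = (2*C)*(1/201) = 2*C/201)
x(116) - 1/(-2771*(-32) + a(546)) = (2/201)*116 - 1/(-2771*(-32) + 163) = 232/201 - 1/(88672 + 163) = 232/201 - 1/88835 = 20609519/17855835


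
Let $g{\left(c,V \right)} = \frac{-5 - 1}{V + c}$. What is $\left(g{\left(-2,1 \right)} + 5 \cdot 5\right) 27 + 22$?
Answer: $859$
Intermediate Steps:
$g{\left(c,V \right)} = - \frac{6}{V + c}$
$\left(g{\left(-2,1 \right)} + 5 \cdot 5\right) 27 + 22 = \left(- \frac{6}{1 - 2} + 5 \cdot 5\right) 27 + 22 = \left(- \frac{6}{-1} + 25\right) 27 + 22 = \left(\left(-6\right) \left(-1\right) + 25\right) 27 + 22 = \left(6 + 25\right) 27 + 22 = 31 \cdot 27 + 22 = 837 + 22 = 859$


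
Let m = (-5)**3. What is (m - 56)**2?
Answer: 32761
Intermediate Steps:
m = -125
(m - 56)**2 = (-125 - 56)**2 = (-181)**2 = 32761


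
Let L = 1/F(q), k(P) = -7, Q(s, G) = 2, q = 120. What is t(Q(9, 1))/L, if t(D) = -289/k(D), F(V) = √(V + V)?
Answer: 1156*√15/7 ≈ 639.60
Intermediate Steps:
F(V) = √2*√V (F(V) = √(2*V) = √2*√V)
t(D) = 289/7 (t(D) = -289/(-7) = -289*(-⅐) = 289/7)
L = √15/60 (L = 1/(√2*√120) = 1/(√2*(2*√30)) = 1/(4*√15) = √15/60 ≈ 0.064550)
t(Q(9, 1))/L = 289/(7*((√15/60))) = 289*(4*√15)/7 = 1156*√15/7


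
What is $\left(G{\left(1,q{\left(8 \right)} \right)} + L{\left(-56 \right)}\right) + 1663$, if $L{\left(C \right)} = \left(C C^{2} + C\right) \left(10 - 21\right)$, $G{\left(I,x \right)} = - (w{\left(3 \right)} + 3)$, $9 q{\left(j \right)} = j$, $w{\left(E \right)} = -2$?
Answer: $1934054$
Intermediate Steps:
$q{\left(j \right)} = \frac{j}{9}$
$G{\left(I,x \right)} = -1$ ($G{\left(I,x \right)} = - (-2 + 3) = \left(-1\right) 1 = -1$)
$L{\left(C \right)} = - 11 C - 11 C^{3}$ ($L{\left(C \right)} = \left(C^{3} + C\right) \left(-11\right) = \left(C + C^{3}\right) \left(-11\right) = - 11 C - 11 C^{3}$)
$\left(G{\left(1,q{\left(8 \right)} \right)} + L{\left(-56 \right)}\right) + 1663 = \left(-1 - - 616 \left(1 + \left(-56\right)^{2}\right)\right) + 1663 = \left(-1 - - 616 \left(1 + 3136\right)\right) + 1663 = \left(-1 - \left(-616\right) 3137\right) + 1663 = \left(-1 + 1932392\right) + 1663 = 1932391 + 1663 = 1934054$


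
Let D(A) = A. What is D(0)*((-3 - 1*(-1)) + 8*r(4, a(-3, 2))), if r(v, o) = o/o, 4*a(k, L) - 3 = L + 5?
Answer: 0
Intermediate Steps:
a(k, L) = 2 + L/4 (a(k, L) = 3/4 + (L + 5)/4 = 3/4 + (5 + L)/4 = 3/4 + (5/4 + L/4) = 2 + L/4)
r(v, o) = 1
D(0)*((-3 - 1*(-1)) + 8*r(4, a(-3, 2))) = 0*((-3 - 1*(-1)) + 8*1) = 0*((-3 + 1) + 8) = 0*(-2 + 8) = 0*6 = 0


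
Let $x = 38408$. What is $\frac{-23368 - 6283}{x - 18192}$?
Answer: $- \frac{29651}{20216} \approx -1.4667$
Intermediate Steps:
$\frac{-23368 - 6283}{x - 18192} = \frac{-23368 - 6283}{38408 - 18192} = - \frac{29651}{20216}$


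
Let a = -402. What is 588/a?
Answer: -98/67 ≈ -1.4627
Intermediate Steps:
588/a = 588/(-402) = 588*(-1/402) = -98/67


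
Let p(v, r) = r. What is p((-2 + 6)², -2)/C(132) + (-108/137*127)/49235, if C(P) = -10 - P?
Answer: 5771359/478908845 ≈ 0.012051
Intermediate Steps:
p((-2 + 6)², -2)/C(132) + (-108/137*127)/49235 = -2/(-10 - 1*132) + (-108/137*127)/49235 = -2/(-10 - 132) + (-108*1/137*127)*(1/49235) = -2/(-142) - 108/137*127*(1/49235) = -2*(-1/142) - 13716/137*1/49235 = 1/71 - 13716/6745195 = 5771359/478908845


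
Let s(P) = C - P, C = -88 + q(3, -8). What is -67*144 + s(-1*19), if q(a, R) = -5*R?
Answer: -9677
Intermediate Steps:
C = -48 (C = -88 - 5*(-8) = -88 + 40 = -48)
s(P) = -48 - P
-67*144 + s(-1*19) = -67*144 + (-48 - (-1)*19) = -9648 + (-48 - 1*(-19)) = -9648 + (-48 + 19) = -9648 - 29 = -9677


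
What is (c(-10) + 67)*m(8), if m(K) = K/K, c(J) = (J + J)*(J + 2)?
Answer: 227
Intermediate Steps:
c(J) = 2*J*(2 + J) (c(J) = (2*J)*(2 + J) = 2*J*(2 + J))
m(K) = 1
(c(-10) + 67)*m(8) = (2*(-10)*(2 - 10) + 67)*1 = (2*(-10)*(-8) + 67)*1 = (160 + 67)*1 = 227*1 = 227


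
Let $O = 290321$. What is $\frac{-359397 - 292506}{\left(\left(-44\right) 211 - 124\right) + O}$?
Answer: $- \frac{651903}{280913} \approx -2.3207$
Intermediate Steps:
$\frac{-359397 - 292506}{\left(\left(-44\right) 211 - 124\right) + O} = \frac{-359397 - 292506}{\left(\left(-44\right) 211 - 124\right) + 290321} = - \frac{651903}{\left(-9284 - 124\right) + 290321} = - \frac{651903}{-9408 + 290321} = - \frac{651903}{280913}$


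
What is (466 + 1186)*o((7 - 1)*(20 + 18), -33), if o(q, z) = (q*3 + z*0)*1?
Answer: 1129968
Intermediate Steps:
o(q, z) = 3*q (o(q, z) = (3*q + 0)*1 = (3*q)*1 = 3*q)
(466 + 1186)*o((7 - 1)*(20 + 18), -33) = (466 + 1186)*(3*((7 - 1)*(20 + 18))) = 1652*(3*(6*38)) = 1652*(3*228) = 1652*684 = 1129968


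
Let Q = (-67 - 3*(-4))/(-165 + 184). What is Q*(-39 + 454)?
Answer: -22825/19 ≈ -1201.3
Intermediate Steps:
Q = -55/19 (Q = (-67 + 12)/19 = -55*1/19 = -55/19 ≈ -2.8947)
Q*(-39 + 454) = -55*(-39 + 454)/19 = -55/19*415 = -22825/19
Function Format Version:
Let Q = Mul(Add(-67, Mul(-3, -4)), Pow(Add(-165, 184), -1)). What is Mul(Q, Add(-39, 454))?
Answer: Rational(-22825, 19) ≈ -1201.3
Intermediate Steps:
Q = Rational(-55, 19) (Q = Mul(Add(-67, 12), Pow(19, -1)) = Mul(-55, Rational(1, 19)) = Rational(-55, 19) ≈ -2.8947)
Mul(Q, Add(-39, 454)) = Mul(Rational(-55, 19), Add(-39, 454)) = Mul(Rational(-55, 19), 415) = Rational(-22825, 19)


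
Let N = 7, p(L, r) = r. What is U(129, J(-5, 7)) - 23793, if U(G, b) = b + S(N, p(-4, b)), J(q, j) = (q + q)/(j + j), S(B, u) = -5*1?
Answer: -166591/7 ≈ -23799.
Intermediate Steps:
S(B, u) = -5
J(q, j) = q/j (J(q, j) = (2*q)/((2*j)) = (2*q)*(1/(2*j)) = q/j)
U(G, b) = -5 + b (U(G, b) = b - 5 = -5 + b)
U(129, J(-5, 7)) - 23793 = (-5 - 5/7) - 23793 = -40/7 - 23793 = -166591/7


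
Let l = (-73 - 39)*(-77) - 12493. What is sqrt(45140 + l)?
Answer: sqrt(41271) ≈ 203.15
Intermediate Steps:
l = -3869 (l = -112*(-77) - 12493 = 8624 - 12493 = -3869)
sqrt(45140 + l) = sqrt(45140 - 3869) = sqrt(41271)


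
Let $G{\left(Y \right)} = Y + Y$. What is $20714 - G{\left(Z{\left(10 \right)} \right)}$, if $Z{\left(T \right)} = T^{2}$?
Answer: $20514$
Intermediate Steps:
$G{\left(Y \right)} = 2 Y$
$20714 - G{\left(Z{\left(10 \right)} \right)} = 20714 - 2 \cdot 10^{2} = 20714 - 2 \cdot 100 = 20714 - 200 = 20514$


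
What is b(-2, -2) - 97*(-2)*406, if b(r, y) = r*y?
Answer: 78768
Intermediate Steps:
b(-2, -2) - 97*(-2)*406 = -2*(-2) - 97*(-2)*406 = 4 + 194*406 = 4 + 78764 = 78768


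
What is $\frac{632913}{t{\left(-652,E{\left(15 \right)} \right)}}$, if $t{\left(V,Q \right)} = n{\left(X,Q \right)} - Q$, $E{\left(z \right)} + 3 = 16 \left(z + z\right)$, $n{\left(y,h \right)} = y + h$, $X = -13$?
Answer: $- \frac{632913}{13} \approx -48686.0$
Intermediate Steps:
$n{\left(y,h \right)} = h + y$
$E{\left(z \right)} = -3 + 32 z$ ($E{\left(z \right)} = -3 + 16 \left(z + z\right) = -3 + 16 \cdot 2 z = -3 + 32 z$)
$t{\left(V,Q \right)} = -13$ ($t{\left(V,Q \right)} = \left(Q - 13\right) - Q = \left(-13 + Q\right) - Q = -13$)
$\frac{632913}{t{\left(-652,E{\left(15 \right)} \right)}} = \frac{632913}{-13} = 632913 \left(- \frac{1}{13}\right) = - \frac{632913}{13}$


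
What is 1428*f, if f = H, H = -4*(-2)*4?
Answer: 45696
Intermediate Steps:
H = 32 (H = 8*4 = 32)
f = 32
1428*f = 1428*32 = 45696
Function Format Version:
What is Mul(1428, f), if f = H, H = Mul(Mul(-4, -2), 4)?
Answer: 45696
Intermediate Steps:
H = 32 (H = Mul(8, 4) = 32)
f = 32
Mul(1428, f) = Mul(1428, 32) = 45696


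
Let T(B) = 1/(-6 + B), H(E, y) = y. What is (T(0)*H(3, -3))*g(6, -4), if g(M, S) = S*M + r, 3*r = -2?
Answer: -37/3 ≈ -12.333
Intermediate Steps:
r = -⅔ (r = (⅓)*(-2) = -⅔ ≈ -0.66667)
g(M, S) = -⅔ + M*S (g(M, S) = S*M - ⅔ = M*S - ⅔ = -⅔ + M*S)
(T(0)*H(3, -3))*g(6, -4) = (-3/(-6 + 0))*(-⅔ + 6*(-4)) = (-3/(-6))*(-⅔ - 24) = -⅙*(-3)*(-74/3) = (½)*(-74/3) = -37/3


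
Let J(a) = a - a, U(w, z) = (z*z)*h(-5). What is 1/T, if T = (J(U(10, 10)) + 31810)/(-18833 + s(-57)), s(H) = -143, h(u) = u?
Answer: -9488/15905 ≈ -0.59654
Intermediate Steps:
U(w, z) = -5*z² (U(w, z) = (z*z)*(-5) = z²*(-5) = -5*z²)
J(a) = 0
T = -15905/9488 (T = (0 + 31810)/(-18833 - 143) = 31810/(-18976) = 31810*(-1/18976) = -15905/9488 ≈ -1.6763)
1/T = 1/(-15905/9488) = -9488/15905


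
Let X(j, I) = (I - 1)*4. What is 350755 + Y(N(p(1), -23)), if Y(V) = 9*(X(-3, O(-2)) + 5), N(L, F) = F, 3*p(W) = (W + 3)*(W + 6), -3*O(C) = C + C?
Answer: 350812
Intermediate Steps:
O(C) = -2*C/3 (O(C) = -(C + C)/3 = -2*C/3)
p(W) = (3 + W)*(6 + W)/3 (p(W) = ((W + 3)*(W + 6))/3 = ((3 + W)*(6 + W))/3 = (3 + W)*(6 + W)/3)
X(j, I) = -4 + 4*I (X(j, I) = (-1 + I)*4 = -4 + 4*I)
Y(V) = 57 (Y(V) = 9*((-4 + 4*(-⅔*(-2))) + 5) = 9*((-4 + 4*(4/3)) + 5) = 9*((-4 + 16/3) + 5) = 9*(4/3 + 5) = 9*(19/3) = 57)
350755 + Y(N(p(1), -23)) = 350755 + 57 = 350812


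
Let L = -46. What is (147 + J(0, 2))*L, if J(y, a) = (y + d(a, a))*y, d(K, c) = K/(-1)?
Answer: -6762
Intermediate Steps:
d(K, c) = -K (d(K, c) = K*(-1) = -K)
J(y, a) = y*(y - a) (J(y, a) = (y - a)*y = y*(y - a))
(147 + J(0, 2))*L = (147 + 0*(0 - 1*2))*(-46) = (147 + 0*(0 - 2))*(-46) = (147 + 0*(-2))*(-46) = (147 + 0)*(-46) = 147*(-46) = -6762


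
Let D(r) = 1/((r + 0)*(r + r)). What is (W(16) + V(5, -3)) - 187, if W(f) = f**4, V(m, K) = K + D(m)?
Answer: 3267301/50 ≈ 65346.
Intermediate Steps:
D(r) = 1/(2*r**2) (D(r) = 1/(r*(2*r)) = 1/(2*r**2))
V(m, K) = K + 1/(2*m**2)
(W(16) + V(5, -3)) - 187 = (16**4 + (-3 + (1/2)/5**2)) - 187 = (65536 + (-3 + (1/2)*(1/25))) - 187 = (65536 + (-3 + 1/50)) - 187 = (65536 - 149/50) - 187 = 3276651/50 - 187 = 3267301/50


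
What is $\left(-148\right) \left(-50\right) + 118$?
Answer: $7518$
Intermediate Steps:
$\left(-148\right) \left(-50\right) + 118 = 7400 + 118 = 7518$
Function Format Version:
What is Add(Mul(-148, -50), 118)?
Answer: 7518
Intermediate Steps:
Add(Mul(-148, -50), 118) = Add(7400, 118) = 7518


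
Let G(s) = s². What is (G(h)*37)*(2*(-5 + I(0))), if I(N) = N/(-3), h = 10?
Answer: -37000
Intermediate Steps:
I(N) = -N/3 (I(N) = N*(-⅓) = -N/3)
(G(h)*37)*(2*(-5 + I(0))) = (10²*37)*(2*(-5 - ⅓*0)) = (100*37)*(2*(-5 + 0)) = 3700*(2*(-5)) = 3700*(-10) = -37000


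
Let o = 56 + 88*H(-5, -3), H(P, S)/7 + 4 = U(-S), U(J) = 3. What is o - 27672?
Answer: -28232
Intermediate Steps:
H(P, S) = -7 (H(P, S) = -28 + 7*3 = -28 + 21 = -7)
o = -560 (o = 56 + 88*(-7) = 56 - 616 = -560)
o - 27672 = -560 - 27672 = -28232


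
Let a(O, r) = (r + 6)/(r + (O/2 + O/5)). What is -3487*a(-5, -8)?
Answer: -13948/23 ≈ -606.43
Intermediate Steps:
a(O, r) = (6 + r)/(r + 7*O/10) (a(O, r) = (6 + r)/(r + (O*(½) + O*(⅕))) = (6 + r)/(r + (O/2 + O/5)) = (6 + r)/(r + 7*O/10))
-3487*a(-5, -8) = -34870*(6 - 8)/(7*(-5) + 10*(-8)) = -34870*(-2)/(-35 - 80) = -34870*(-2)/(-115) = -34870*(-1)*(-2)/115 = -3487*4/23 = -13948/23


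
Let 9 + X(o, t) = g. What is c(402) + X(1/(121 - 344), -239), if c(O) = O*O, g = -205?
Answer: 161390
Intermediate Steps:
c(O) = O**2
X(o, t) = -214 (X(o, t) = -9 - 205 = -214)
c(402) + X(1/(121 - 344), -239) = 402**2 - 214 = 161604 - 214 = 161390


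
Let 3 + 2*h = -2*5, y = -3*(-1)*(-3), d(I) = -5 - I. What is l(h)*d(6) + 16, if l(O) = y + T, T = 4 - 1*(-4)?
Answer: 27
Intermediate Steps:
T = 8 (T = 4 + 4 = 8)
y = -9 (y = 3*(-3) = -9)
h = -13/2 (h = -3/2 + (-2*5)/2 = -3/2 + (½)*(-10) = -3/2 - 5 = -13/2 ≈ -6.5000)
l(O) = -1 (l(O) = -9 + 8 = -1)
l(h)*d(6) + 16 = -(-5 - 1*6) + 16 = -(-5 - 6) + 16 = -1*(-11) + 16 = 11 + 16 = 27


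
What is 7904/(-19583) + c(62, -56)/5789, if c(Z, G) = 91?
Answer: -6282029/16195141 ≈ -0.38790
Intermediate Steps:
7904/(-19583) + c(62, -56)/5789 = 7904/(-19583) + 91/5789 = 7904*(-1/19583) + 91*(1/5789) = -7904/19583 + 13/827 = -6282029/16195141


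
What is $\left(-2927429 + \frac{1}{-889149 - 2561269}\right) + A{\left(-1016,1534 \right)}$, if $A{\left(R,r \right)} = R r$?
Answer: $- \frac{15478481986715}{3450418} \approx -4.486 \cdot 10^{6}$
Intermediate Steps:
$\left(-2927429 + \frac{1}{-889149 - 2561269}\right) + A{\left(-1016,1534 \right)} = \left(-2927429 + \frac{1}{-889149 - 2561269}\right) - 1558544 = \left(-2927429 + \frac{1}{-3450418}\right) - 1558544 = \left(-2927429 - \frac{1}{3450418}\right) - 1558544 = - \frac{10100853715323}{3450418} - 1558544 = - \frac{15478481986715}{3450418}$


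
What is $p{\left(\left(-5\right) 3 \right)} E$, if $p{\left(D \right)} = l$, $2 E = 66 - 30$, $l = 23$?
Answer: $414$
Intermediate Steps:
$E = 18$ ($E = \frac{66 - 30}{2} = \frac{1}{2} \cdot 36 = 18$)
$p{\left(D \right)} = 23$
$p{\left(\left(-5\right) 3 \right)} E = 23 \cdot 18 = 414$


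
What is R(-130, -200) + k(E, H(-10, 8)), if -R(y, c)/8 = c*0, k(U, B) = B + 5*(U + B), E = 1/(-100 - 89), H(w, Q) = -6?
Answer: -6809/189 ≈ -36.026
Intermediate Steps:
E = -1/189 (E = 1/(-189) = -1/189 ≈ -0.0052910)
k(U, B) = 5*U + 6*B (k(U, B) = B + 5*(B + U) = B + (5*B + 5*U) = 5*U + 6*B)
R(y, c) = 0 (R(y, c) = -8*c*0 = -8*0 = 0)
R(-130, -200) + k(E, H(-10, 8)) = 0 + (5*(-1/189) + 6*(-6)) = 0 + (-5/189 - 36) = 0 - 6809/189 = -6809/189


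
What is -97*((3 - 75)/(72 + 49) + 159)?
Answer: -1859199/121 ≈ -15365.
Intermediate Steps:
-97*((3 - 75)/(72 + 49) + 159) = -97*(-72/121 + 159) = -97*19167/121 = -1859199/121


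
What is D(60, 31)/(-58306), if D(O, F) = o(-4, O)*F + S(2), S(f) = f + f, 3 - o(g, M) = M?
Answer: 1763/58306 ≈ 0.030237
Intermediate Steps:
o(g, M) = 3 - M
S(f) = 2*f
D(O, F) = 4 + F*(3 - O) (D(O, F) = (3 - O)*F + 2*2 = F*(3 - O) + 4 = 4 + F*(3 - O))
D(60, 31)/(-58306) = (4 - 1*31*(-3 + 60))/(-58306) = (4 - 1*31*57)*(-1/58306) = (4 - 1767)*(-1/58306) = -1763*(-1/58306) = 1763/58306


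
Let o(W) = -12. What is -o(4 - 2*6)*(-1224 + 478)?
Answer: -8952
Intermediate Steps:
-o(4 - 2*6)*(-1224 + 478) = -(-12)*(-1224 + 478) = -(-12)*(-746) = -1*8952 = -8952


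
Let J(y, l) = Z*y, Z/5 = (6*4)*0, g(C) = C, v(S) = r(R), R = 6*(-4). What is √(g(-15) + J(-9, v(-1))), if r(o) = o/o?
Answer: I*√15 ≈ 3.873*I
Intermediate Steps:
R = -24
r(o) = 1
v(S) = 1
Z = 0 (Z = 5*((6*4)*0) = 5*(24*0) = 5*0 = 0)
J(y, l) = 0 (J(y, l) = 0*y = 0)
√(g(-15) + J(-9, v(-1))) = √(-15 + 0) = √(-15) = I*√15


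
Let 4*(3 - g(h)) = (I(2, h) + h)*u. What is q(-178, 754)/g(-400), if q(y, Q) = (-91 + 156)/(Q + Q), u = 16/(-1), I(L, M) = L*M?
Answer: -5/556452 ≈ -8.9855e-6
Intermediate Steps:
u = -16 (u = 16*(-1) = -16)
q(y, Q) = 65/(2*Q) (q(y, Q) = 65/((2*Q)) = 65*(1/(2*Q)) = 65/(2*Q))
g(h) = 3 + 12*h (g(h) = 3 - (2*h + h)*(-16)/4 = 3 - 3*h*(-16)/4 = 3 - (-12)*h = 3 + 12*h)
q(-178, 754)/g(-400) = ((65/2)/754)/(3 + 12*(-400)) = ((65/2)*(1/754))/(3 - 4800) = (5/116)/(-4797) = (5/116)*(-1/4797) = -5/556452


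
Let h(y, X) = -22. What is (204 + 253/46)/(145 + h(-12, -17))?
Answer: 419/246 ≈ 1.7033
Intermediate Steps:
(204 + 253/46)/(145 + h(-12, -17)) = (204 + 253/46)/(145 - 22) = (204 + 253*(1/46))/123 = (204 + 11/2)*(1/123) = (419/2)*(1/123) = 419/246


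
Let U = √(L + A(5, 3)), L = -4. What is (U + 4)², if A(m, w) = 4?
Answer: 16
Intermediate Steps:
U = 0 (U = √(-4 + 4) = √0 = 0)
(U + 4)² = (0 + 4)² = 4² = 16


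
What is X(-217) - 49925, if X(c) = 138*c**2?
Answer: 6448357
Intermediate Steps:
X(-217) - 49925 = 138*(-217)**2 - 49925 = 138*47089 - 49925 = 6498282 - 49925 = 6448357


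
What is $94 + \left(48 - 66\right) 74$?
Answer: $-1238$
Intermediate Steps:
$94 + \left(48 - 66\right) 74 = 94 - 1332 = -1238$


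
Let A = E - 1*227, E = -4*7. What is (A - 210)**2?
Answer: 216225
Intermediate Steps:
E = -28
A = -255 (A = -28 - 1*227 = -28 - 227 = -255)
(A - 210)**2 = (-255 - 210)**2 = (-465)**2 = 216225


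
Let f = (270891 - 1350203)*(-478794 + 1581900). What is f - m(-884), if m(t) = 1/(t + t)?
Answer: -2104972920151295/1768 ≈ -1.1906e+12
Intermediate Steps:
m(t) = 1/(2*t)
f = -1190595543072 (f = -1079312*1103106 = -1190595543072)
f - m(-884) = -1190595543072 - 1/(2*(-884)) = -1190595543072 - (-1)/(2*884) = -1190595543072 - 1*(-1/1768) = -1190595543072 + 1/1768 = -2104972920151295/1768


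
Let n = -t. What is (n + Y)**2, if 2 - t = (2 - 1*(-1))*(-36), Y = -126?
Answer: 55696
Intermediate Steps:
t = 110 (t = 2 - (2 - 1*(-1))*(-36) = 2 - (2 + 1)*(-36) = 2 - 3*(-36) = 2 - 1*(-108) = 2 + 108 = 110)
n = -110 (n = -1*110 = -110)
(n + Y)**2 = (-110 - 126)**2 = (-236)**2 = 55696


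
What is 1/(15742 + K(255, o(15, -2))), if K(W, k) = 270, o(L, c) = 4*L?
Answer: 1/16012 ≈ 6.2453e-5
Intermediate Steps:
1/(15742 + K(255, o(15, -2))) = 1/(15742 + 270) = 1/16012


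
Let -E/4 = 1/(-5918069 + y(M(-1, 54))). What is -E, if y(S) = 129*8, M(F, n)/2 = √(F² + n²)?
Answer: -4/5917037 ≈ -6.7601e-7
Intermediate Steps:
M(F, n) = 2*√(F² + n²)
y(S) = 1032
E = 4/5917037 (E = -4/(-5918069 + 1032) = -4/(-5917037) = -4*(-1/5917037) = 4/5917037 ≈ 6.7601e-7)
-E = -1*4/5917037 = -4/5917037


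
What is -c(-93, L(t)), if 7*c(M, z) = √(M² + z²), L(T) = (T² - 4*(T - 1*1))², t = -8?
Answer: -√100008649/7 ≈ -1428.6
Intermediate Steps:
L(T) = (4 + T² - 4*T)² (L(T) = (T² - 4*(T - 1))² = (T² - 4*(-1 + T))² = (T² + (4 - 4*T))² = (4 + T² - 4*T)²)
c(M, z) = √(M² + z²)/7
-c(-93, L(t)) = -√((-93)² + ((4 + (-8)² - 4*(-8))²)²)/7 = -√(8649 + ((4 + 64 + 32)²)²)/7 = -√(8649 + (100²)²)/7 = -√(8649 + 10000²)/7 = -√(8649 + 100000000)/7 = -√100008649/7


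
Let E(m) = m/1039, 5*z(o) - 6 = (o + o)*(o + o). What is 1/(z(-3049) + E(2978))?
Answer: 1039/7727172736 ≈ 1.3446e-7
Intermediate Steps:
z(o) = 6/5 + 4*o²/5 (z(o) = 6/5 + ((o + o)*(o + o))/5 = 6/5 + ((2*o)*(2*o))/5 = 6/5 + (4*o²)/5 = 6/5 + 4*o²/5)
E(m) = m/1039 (E(m) = m*(1/1039) = m/1039)
1/(z(-3049) + E(2978)) = 1/((6/5 + (⅘)*(-3049)²) + (1/1039)*2978) = 1/((6/5 + (⅘)*9296401) + 2978/1039) = 1/((6/5 + 37185604/5) + 2978/1039) = 1/(7437122 + 2978/1039) = 1/(7727172736/1039) = 1039/7727172736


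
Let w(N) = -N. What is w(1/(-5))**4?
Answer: 1/625 ≈ 0.0016000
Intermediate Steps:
w(1/(-5))**4 = (-1/(-5))**4 = (-1*(-1/5))**4 = (1/5)**4 = 1/625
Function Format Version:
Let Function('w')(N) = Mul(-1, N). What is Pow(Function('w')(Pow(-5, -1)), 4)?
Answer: Rational(1, 625) ≈ 0.0016000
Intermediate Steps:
Pow(Function('w')(Pow(-5, -1)), 4) = Pow(Mul(-1, Pow(-5, -1)), 4) = Pow(Mul(-1, Rational(-1, 5)), 4) = Pow(Rational(1, 5), 4) = Rational(1, 625)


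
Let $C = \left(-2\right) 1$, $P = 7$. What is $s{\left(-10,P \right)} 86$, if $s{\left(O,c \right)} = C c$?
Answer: $-1204$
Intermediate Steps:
$C = -2$
$s{\left(O,c \right)} = - 2 c$
$s{\left(-10,P \right)} 86 = \left(-2\right) 7 \cdot 86 = \left(-14\right) 86 = -1204$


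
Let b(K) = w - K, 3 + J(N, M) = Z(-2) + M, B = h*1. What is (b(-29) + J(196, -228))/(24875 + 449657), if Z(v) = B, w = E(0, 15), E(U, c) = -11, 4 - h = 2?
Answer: -211/474532 ≈ -0.00044465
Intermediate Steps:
h = 2 (h = 4 - 1*2 = 4 - 2 = 2)
w = -11
B = 2 (B = 2*1 = 2)
Z(v) = 2
J(N, M) = -1 + M (J(N, M) = -3 + (2 + M) = -1 + M)
b(K) = -11 - K
(b(-29) + J(196, -228))/(24875 + 449657) = ((-11 - 1*(-29)) + (-1 - 228))/(24875 + 449657) = ((-11 + 29) - 229)/474532 = (18 - 229)*(1/474532) = -211*1/474532 = -211/474532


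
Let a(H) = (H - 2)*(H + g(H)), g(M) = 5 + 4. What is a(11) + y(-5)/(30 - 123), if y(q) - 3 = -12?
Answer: 5583/31 ≈ 180.10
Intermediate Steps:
g(M) = 9
a(H) = (-2 + H)*(9 + H) (a(H) = (H - 2)*(H + 9) = (-2 + H)*(9 + H))
y(q) = -9 (y(q) = 3 - 12 = -9)
a(11) + y(-5)/(30 - 123) = (-18 + 11**2 + 7*11) - 9/(30 - 123) = (-18 + 121 + 77) - 9/(-93) = 180 - 9*(-1/93) = 180 + 3/31 = 5583/31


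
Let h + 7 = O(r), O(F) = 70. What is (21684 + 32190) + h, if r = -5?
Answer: 53937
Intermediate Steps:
h = 63 (h = -7 + 70 = 63)
(21684 + 32190) + h = (21684 + 32190) + 63 = 53874 + 63 = 53937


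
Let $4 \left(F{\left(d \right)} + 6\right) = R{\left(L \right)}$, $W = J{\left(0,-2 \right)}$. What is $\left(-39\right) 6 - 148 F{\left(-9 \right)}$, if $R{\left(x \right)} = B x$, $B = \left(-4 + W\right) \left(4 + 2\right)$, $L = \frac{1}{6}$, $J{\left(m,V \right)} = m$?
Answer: $802$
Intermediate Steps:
$W = 0$
$L = \frac{1}{6} \approx 0.16667$
$B = -24$ ($B = \left(-4 + 0\right) \left(4 + 2\right) = \left(-4\right) 6 = -24$)
$R{\left(x \right)} = - 24 x$
$F{\left(d \right)} = -7$ ($F{\left(d \right)} = -6 + \frac{\left(-24\right) \frac{1}{6}}{4} = -6 + \frac{1}{4} \left(-4\right) = -6 - 1 = -7$)
$\left(-39\right) 6 - 148 F{\left(-9 \right)} = \left(-39\right) 6 - -1036 = -234 + 1036 = 802$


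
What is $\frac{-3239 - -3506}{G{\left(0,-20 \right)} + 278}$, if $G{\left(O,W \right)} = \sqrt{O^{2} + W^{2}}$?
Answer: $\frac{267}{298} \approx 0.89597$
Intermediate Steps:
$\frac{-3239 - -3506}{G{\left(0,-20 \right)} + 278} = \frac{-3239 - -3506}{\sqrt{0^{2} + \left(-20\right)^{2}} + 278} = \frac{-3239 + 3506}{\sqrt{0 + 400} + 278} = \frac{267}{\sqrt{400} + 278} = \frac{267}{20 + 278} = \frac{267}{298}$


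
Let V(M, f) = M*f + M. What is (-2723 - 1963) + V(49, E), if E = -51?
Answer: -7136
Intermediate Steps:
V(M, f) = M + M*f
(-2723 - 1963) + V(49, E) = (-2723 - 1963) + 49*(1 - 51) = -4686 + 49*(-50) = -4686 - 2450 = -7136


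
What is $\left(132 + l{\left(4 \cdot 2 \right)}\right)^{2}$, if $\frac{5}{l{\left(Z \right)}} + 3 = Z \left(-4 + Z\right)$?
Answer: $\frac{14691889}{841} \approx 17470.0$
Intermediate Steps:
$l{\left(Z \right)} = \frac{5}{-3 + Z \left(-4 + Z\right)}$
$\left(132 + l{\left(4 \cdot 2 \right)}\right)^{2} = \left(132 + \frac{5}{-3 + \left(4 \cdot 2\right)^{2} - 4 \cdot 4 \cdot 2}\right)^{2} = \left(132 + \frac{5}{-3 + 8^{2} - 32}\right)^{2} = \left(132 + \frac{5}{-3 + 64 - 32}\right)^{2} = \left(132 + \frac{5}{29}\right)^{2} = \left(\frac{3833}{29}\right)^{2} = \frac{14691889}{841}$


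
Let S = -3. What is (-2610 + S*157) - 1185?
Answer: -4266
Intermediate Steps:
(-2610 + S*157) - 1185 = (-2610 - 3*157) - 1185 = (-2610 - 471) - 1185 = -3081 - 1185 = -4266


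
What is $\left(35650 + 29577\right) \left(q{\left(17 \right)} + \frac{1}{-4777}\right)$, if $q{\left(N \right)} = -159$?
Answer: $- \frac{49542776488}{4777} \approx -1.0371 \cdot 10^{7}$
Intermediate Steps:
$\left(35650 + 29577\right) \left(q{\left(17 \right)} + \frac{1}{-4777}\right) = \left(35650 + 29577\right) \left(-159 + \frac{1}{-4777}\right) = 65227 \left(-159 - \frac{1}{4777}\right) = 65227 \left(- \frac{759544}{4777}\right) = - \frac{49542776488}{4777}$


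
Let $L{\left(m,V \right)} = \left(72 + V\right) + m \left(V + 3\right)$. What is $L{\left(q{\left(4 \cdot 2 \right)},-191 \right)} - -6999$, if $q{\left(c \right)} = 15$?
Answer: $4060$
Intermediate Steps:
$L{\left(m,V \right)} = 72 + V + m \left(3 + V\right)$ ($L{\left(m,V \right)} = \left(72 + V\right) + m \left(3 + V\right) = 72 + V + m \left(3 + V\right)$)
$L{\left(q{\left(4 \cdot 2 \right)},-191 \right)} - -6999 = \left(72 - 191 + 3 \cdot 15 - 2865\right) - -6999 = \left(72 - 191 + 45 - 2865\right) + 6999 = -2939 + 6999 = 4060$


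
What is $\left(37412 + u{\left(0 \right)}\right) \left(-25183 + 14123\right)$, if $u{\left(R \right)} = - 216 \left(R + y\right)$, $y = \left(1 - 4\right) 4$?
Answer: $-442444240$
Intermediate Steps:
$y = -12$ ($y = \left(-3\right) 4 = -12$)
$u{\left(R \right)} = 2592 - 216 R$ ($u{\left(R \right)} = - 216 \left(R - 12\right) = - 216 \left(-12 + R\right) = 2592 - 216 R$)
$\left(37412 + u{\left(0 \right)}\right) \left(-25183 + 14123\right) = \left(37412 + \left(2592 - 0\right)\right) \left(-25183 + 14123\right) = \left(37412 + \left(2592 + 0\right)\right) \left(-11060\right) = \left(37412 + 2592\right) \left(-11060\right) = 40004 \left(-11060\right) = -442444240$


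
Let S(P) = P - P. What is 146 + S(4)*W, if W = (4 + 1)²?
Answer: 146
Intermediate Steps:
W = 25 (W = 5² = 25)
S(P) = 0
146 + S(4)*W = 146 + 0*25 = 146 + 0 = 146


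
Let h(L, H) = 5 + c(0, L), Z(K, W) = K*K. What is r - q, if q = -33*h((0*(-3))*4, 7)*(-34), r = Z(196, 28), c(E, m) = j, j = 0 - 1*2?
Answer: 35050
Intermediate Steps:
j = -2 (j = 0 - 2 = -2)
c(E, m) = -2
Z(K, W) = K²
r = 38416 (r = 196² = 38416)
h(L, H) = 3 (h(L, H) = 5 - 2 = 3)
q = 3366 (q = -33*3*(-34) = -99*(-34) = 3366)
r - q = 38416 - 1*3366 = 38416 - 3366 = 35050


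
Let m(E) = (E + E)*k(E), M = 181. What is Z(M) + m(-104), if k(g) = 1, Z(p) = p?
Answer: -27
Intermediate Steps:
m(E) = 2*E (m(E) = (E + E)*1 = (2*E)*1 = 2*E)
Z(M) + m(-104) = 181 + 2*(-104) = 181 - 208 = -27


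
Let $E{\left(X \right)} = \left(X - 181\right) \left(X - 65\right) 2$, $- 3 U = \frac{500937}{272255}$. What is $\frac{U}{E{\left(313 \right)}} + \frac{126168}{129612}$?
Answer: $\frac{26773011550123}{27504097452480} \approx 0.97342$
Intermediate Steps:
$U = - \frac{166979}{272255}$ ($U = - \frac{500937 \cdot \frac{1}{272255}}{3} = \left(- \frac{1}{3}\right) \frac{500937}{272255} = - \frac{166979}{272255} \approx -0.61332$)
$E{\left(X \right)} = 2 \left(-181 + X\right) \left(-65 + X\right)$ ($E{\left(X \right)} = \left(-181 + X\right) \left(-65 + X\right) 2 = 2 \left(-181 + X\right) \left(-65 + X\right)$)
$\frac{U}{E{\left(313 \right)}} + \frac{126168}{129612} = - \frac{166979}{272255 \left(23530 - 153996 + 2 \cdot 313^{2}\right)} + \frac{126168}{129612} = - \frac{166979}{272255 \left(23530 - 153996 + 2 \cdot 97969\right)} + 126168 \cdot \frac{1}{129612} = - \frac{166979}{272255 \left(23530 - 153996 + 195938\right)} + \frac{1502}{1543} = - \frac{166979}{272255 \cdot 65472} + \frac{1502}{1543} = \left(- \frac{166979}{272255}\right) \frac{1}{65472} + \frac{1502}{1543} = - \frac{166979}{17825079360} + \frac{1502}{1543} = \frac{26773011550123}{27504097452480}$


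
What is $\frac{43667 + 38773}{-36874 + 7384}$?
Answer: $- \frac{2748}{983} \approx -2.7955$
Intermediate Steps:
$\frac{43667 + 38773}{-36874 + 7384} = \frac{82440}{-29490} = 82440 \left(- \frac{1}{29490}\right) = - \frac{2748}{983}$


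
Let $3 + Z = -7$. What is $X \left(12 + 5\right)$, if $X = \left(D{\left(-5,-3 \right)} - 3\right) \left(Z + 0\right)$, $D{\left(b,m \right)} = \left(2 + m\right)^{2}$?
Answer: $340$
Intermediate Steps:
$Z = -10$ ($Z = -3 - 7 = -10$)
$X = 20$ ($X = \left(\left(2 - 3\right)^{2} - 3\right) \left(-10 + 0\right) = \left(\left(-1\right)^{2} - 3\right) \left(-10\right) = \left(1 - 3\right) \left(-10\right) = \left(-2\right) \left(-10\right) = 20$)
$X \left(12 + 5\right) = 20 \left(12 + 5\right) = 20 \cdot 17 = 340$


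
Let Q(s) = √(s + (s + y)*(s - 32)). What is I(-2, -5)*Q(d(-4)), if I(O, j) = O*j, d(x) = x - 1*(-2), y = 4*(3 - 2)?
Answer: 10*I*√70 ≈ 83.666*I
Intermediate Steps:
y = 4 (y = 4*1 = 4)
d(x) = 2 + x (d(x) = x + 2 = 2 + x)
Q(s) = √(s + (-32 + s)*(4 + s)) (Q(s) = √(s + (s + 4)*(s - 32)) = √(s + (4 + s)*(-32 + s)) = √(s + (-32 + s)*(4 + s)))
I(-2, -5)*Q(d(-4)) = (-2*(-5))*√(-128 + (2 - 4)² - 27*(2 - 4)) = 10*√(-128 + (-2)² - 27*(-2)) = 10*√(-128 + 4 + 54) = 10*√(-70) = 10*(I*√70) = 10*I*√70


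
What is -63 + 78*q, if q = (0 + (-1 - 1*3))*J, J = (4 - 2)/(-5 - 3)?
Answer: 15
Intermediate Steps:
J = -¼ (J = 2/(-8) = 2*(-⅛) = -¼ ≈ -0.25000)
q = 1 (q = (0 + (-1 - 1*3))*(-¼) = (0 + (-1 - 3))*(-¼) = (0 - 4)*(-¼) = -4*(-¼) = 1)
-63 + 78*q = -63 + 78*1 = -63 + 78 = 15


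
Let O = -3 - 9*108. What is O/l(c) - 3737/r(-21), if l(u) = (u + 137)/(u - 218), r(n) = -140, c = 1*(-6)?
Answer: 31065547/18340 ≈ 1693.9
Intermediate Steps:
c = -6
l(u) = (137 + u)/(-218 + u)
O = -975 (O = -3 - 972 = -975)
O/l(c) - 3737/r(-21) = -975*(-218 - 6)/(137 - 6) - 3737/(-140) = -975/(131/(-224)) - 3737*(-1/140) = -975/((-1/224*131)) + 3737/140 = -975/(-131/224) + 3737/140 = -975*(-224/131) + 3737/140 = 218400/131 + 3737/140 = 31065547/18340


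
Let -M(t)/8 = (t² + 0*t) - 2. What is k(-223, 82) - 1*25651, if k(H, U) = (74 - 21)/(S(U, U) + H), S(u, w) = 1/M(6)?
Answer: -1555927123/60657 ≈ -25651.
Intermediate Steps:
M(t) = 16 - 8*t² (M(t) = -8*((t² + 0*t) - 2) = -8*((t² + 0) - 2) = -8*(t² - 2) = -8*(-2 + t²) = 16 - 8*t²)
S(u, w) = -1/272 (S(u, w) = 1/(16 - 8*6²) = 1/(16 - 8*36) = 1/(16 - 288) = 1/(-272) = -1/272)
k(H, U) = 53/(-1/272 + H) (k(H, U) = (74 - 21)/(-1/272 + H) = 53/(-1/272 + H))
k(-223, 82) - 1*25651 = 14416/(-1 + 272*(-223)) - 1*25651 = 14416/(-1 - 60656) - 25651 = 14416/(-60657) - 25651 = 14416*(-1/60657) - 25651 = -14416/60657 - 25651 = -1555927123/60657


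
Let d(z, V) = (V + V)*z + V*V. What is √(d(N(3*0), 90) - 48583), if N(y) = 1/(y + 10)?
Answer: I*√40465 ≈ 201.16*I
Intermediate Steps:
N(y) = 1/(10 + y)
d(z, V) = V² + 2*V*z (d(z, V) = (2*V)*z + V² = 2*V*z + V² = V² + 2*V*z)
√(d(N(3*0), 90) - 48583) = √(90*(90 + 2/(10 + 3*0)) - 48583) = √(90*(90 + 2/(10 + 0)) - 48583) = √(90*(90 + 2/10) - 48583) = √(90*(90 + 2*(⅒)) - 48583) = √(90*(90 + ⅕) - 48583) = √(90*(451/5) - 48583) = √(8118 - 48583) = √(-40465) = I*√40465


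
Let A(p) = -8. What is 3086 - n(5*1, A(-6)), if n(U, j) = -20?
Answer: 3106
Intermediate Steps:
3086 - n(5*1, A(-6)) = 3086 - 1*(-20) = 3086 + 20 = 3106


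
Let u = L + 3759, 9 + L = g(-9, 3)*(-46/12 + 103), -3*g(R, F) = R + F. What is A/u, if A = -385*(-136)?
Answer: 31416/2369 ≈ 13.261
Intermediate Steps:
g(R, F) = -F/3 - R/3 (g(R, F) = -(R + F)/3 = -(F + R)/3 = -F/3 - R/3)
L = 568/3 (L = -9 + (-⅓*3 - ⅓*(-9))*(-46/12 + 103) = -9 + (-1 + 3)*(-46*1/12 + 103) = -9 + 2*(-23/6 + 103) = -9 + 2*(595/6) = -9 + 595/3 = 568/3 ≈ 189.33)
A = 52360
u = 11845/3 (u = 568/3 + 3759 = 11845/3 ≈ 3948.3)
A/u = 52360/(11845/3) = 52360*(3/11845) = 31416/2369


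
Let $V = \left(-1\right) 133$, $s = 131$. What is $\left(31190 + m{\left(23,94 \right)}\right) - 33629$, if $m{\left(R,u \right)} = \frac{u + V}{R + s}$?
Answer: $- \frac{375645}{154} \approx -2439.3$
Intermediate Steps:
$V = -133$
$m{\left(R,u \right)} = \frac{-133 + u}{131 + R}$ ($m{\left(R,u \right)} = \frac{u - 133}{R + 131} = \frac{-133 + u}{131 + R}$)
$\left(31190 + m{\left(23,94 \right)}\right) - 33629 = \left(31190 + \frac{-133 + 94}{131 + 23}\right) - 33629 = \left(31190 + \frac{1}{154} \left(-39\right)\right) - 33629 = \left(31190 - \frac{39}{154}\right) - 33629 = \frac{4803221}{154} - 33629 = - \frac{375645}{154}$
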